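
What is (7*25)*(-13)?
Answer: -2275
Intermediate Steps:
(7*25)*(-13) = 175*(-13) = -2275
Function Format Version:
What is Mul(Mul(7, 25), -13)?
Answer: -2275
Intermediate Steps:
Mul(Mul(7, 25), -13) = Mul(175, -13) = -2275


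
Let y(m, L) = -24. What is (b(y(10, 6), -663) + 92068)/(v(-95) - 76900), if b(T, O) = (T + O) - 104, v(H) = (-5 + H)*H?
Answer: -91277/67400 ≈ -1.3543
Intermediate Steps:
v(H) = H*(-5 + H)
b(T, O) = -104 + O + T (b(T, O) = (O + T) - 104 = -104 + O + T)
(b(y(10, 6), -663) + 92068)/(v(-95) - 76900) = ((-104 - 663 - 24) + 92068)/(-95*(-5 - 95) - 76900) = (-791 + 92068)/(-95*(-100) - 76900) = 91277/(9500 - 76900) = 91277/(-67400) = 91277*(-1/67400) = -91277/67400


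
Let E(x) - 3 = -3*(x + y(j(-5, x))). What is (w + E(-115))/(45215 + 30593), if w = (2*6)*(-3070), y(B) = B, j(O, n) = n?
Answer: -36147/75808 ≈ -0.47682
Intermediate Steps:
w = -36840 (w = 12*(-3070) = -36840)
E(x) = 3 - 6*x (E(x) = 3 - 3*(x + x) = 3 - 6*x)
(w + E(-115))/(45215 + 30593) = (-36840 + (3 - 6*(-115)))/(45215 + 30593) = (-36840 + (3 + 690))/75808 = (-36840 + 693)*(1/75808) = -36147*1/75808 = -36147/75808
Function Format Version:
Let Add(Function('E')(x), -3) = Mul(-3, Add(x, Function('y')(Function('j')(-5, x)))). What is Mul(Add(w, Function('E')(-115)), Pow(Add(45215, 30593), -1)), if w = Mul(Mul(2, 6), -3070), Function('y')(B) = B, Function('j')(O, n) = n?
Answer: Rational(-36147, 75808) ≈ -0.47682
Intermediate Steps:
w = -36840 (w = Mul(12, -3070) = -36840)
Function('E')(x) = Add(3, Mul(-6, x)) (Function('E')(x) = Add(3, Mul(-3, Add(x, x))) = Add(3, Mul(-3, Mul(2, x))) = Add(3, Mul(-6, x)))
Mul(Add(w, Function('E')(-115)), Pow(Add(45215, 30593), -1)) = Mul(Add(-36840, Add(3, Mul(-6, -115))), Pow(Add(45215, 30593), -1)) = Mul(Add(-36840, Add(3, 690)), Pow(75808, -1)) = Mul(Add(-36840, 693), Rational(1, 75808)) = Mul(-36147, Rational(1, 75808)) = Rational(-36147, 75808)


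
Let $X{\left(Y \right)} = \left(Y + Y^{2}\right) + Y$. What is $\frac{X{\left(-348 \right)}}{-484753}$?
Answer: $- \frac{120408}{484753} \approx -0.24839$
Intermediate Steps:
$X{\left(Y \right)} = Y^{2} + 2 Y$
$\frac{X{\left(-348 \right)}}{-484753} = \frac{\left(-348\right) \left(2 - 348\right)}{-484753} = \left(-348\right) \left(-346\right) \left(- \frac{1}{484753}\right) = 120408 \left(- \frac{1}{484753}\right) = - \frac{120408}{484753}$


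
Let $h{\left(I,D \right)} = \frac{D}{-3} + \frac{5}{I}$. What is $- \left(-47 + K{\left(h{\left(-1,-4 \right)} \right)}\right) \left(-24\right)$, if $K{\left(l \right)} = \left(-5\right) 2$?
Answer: $-1368$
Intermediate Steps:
$h{\left(I,D \right)} = \frac{5}{I} - \frac{D}{3}$ ($h{\left(I,D \right)} = D \left(- \frac{1}{3}\right) + \frac{5}{I} = - \frac{D}{3} + \frac{5}{I} = \frac{5}{I} - \frac{D}{3}$)
$K{\left(l \right)} = -10$
$- \left(-47 + K{\left(h{\left(-1,-4 \right)} \right)}\right) \left(-24\right) = - \left(-47 - 10\right) \left(-24\right) = - \left(-57\right) \left(-24\right) = \left(-1\right) 1368 = -1368$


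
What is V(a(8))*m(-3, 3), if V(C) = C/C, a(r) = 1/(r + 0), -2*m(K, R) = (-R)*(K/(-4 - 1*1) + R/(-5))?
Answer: 0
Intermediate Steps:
m(K, R) = R*(-K/5 - R/5)/2 (m(K, R) = -(-R)*(K/(-4 - 1*1) + R/(-5))/2 = -(-R)*(K/(-4 - 1) + R*(-1/5))/2 = -(-R)*(K/(-5) - R/5)/2 = -(-R)*(K*(-1/5) - R/5)/2 = -(-R)*(-K/5 - R/5)/2 = -(-1)*R*(-K/5 - R/5)/2 = R*(-K/5 - R/5)/2)
a(r) = 1/r
V(C) = 1
V(a(8))*m(-3, 3) = 1*(-1/10*3*(-3 + 3)) = 1*(-1/10*3*0) = 1*0 = 0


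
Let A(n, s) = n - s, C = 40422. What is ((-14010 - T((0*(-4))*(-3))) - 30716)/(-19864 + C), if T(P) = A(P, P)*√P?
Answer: -1177/541 ≈ -2.1756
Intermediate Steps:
T(P) = 0 (T(P) = (P - P)*√P = 0*√P = 0)
((-14010 - T((0*(-4))*(-3))) - 30716)/(-19864 + C) = ((-14010 - 1*0) - 30716)/(-19864 + 40422) = ((-14010 + 0) - 30716)/20558 = (-14010 - 30716)*(1/20558) = -44726*1/20558 = -1177/541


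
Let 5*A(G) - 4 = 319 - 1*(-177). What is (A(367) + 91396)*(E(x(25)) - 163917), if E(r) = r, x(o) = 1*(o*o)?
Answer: -14940564832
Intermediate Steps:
x(o) = o² (x(o) = 1*o² = o²)
A(G) = 100 (A(G) = ⅘ + (319 - 1*(-177))/5 = ⅘ + (319 + 177)/5 = ⅘ + (⅕)*496 = ⅘ + 496/5 = 100)
(A(367) + 91396)*(E(x(25)) - 163917) = (100 + 91396)*(25² - 163917) = 91496*(625 - 163917) = 91496*(-163292) = -14940564832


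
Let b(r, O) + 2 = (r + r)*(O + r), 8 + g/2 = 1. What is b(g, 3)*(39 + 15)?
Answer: 16524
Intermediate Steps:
g = -14 (g = -16 + 2*1 = -16 + 2 = -14)
b(r, O) = -2 + 2*r*(O + r) (b(r, O) = -2 + (r + r)*(O + r) = -2 + (2*r)*(O + r) = -2 + 2*r*(O + r))
b(g, 3)*(39 + 15) = (-2 + 2*(-14)² + 2*3*(-14))*(39 + 15) = (-2 + 2*196 - 84)*54 = (-2 + 392 - 84)*54 = 306*54 = 16524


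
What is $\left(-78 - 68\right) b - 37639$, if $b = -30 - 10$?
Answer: $-31799$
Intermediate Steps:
$b = -40$
$\left(-78 - 68\right) b - 37639 = \left(-78 - 68\right) \left(-40\right) - 37639 = \left(-146\right) \left(-40\right) - 37639 = 5840 - 37639 = -31799$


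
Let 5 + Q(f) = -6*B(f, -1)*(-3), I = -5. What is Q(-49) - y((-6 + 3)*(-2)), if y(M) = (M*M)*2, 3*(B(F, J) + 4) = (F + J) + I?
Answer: -479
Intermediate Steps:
B(F, J) = -17/3 + F/3 + J/3 (B(F, J) = -4 + ((F + J) - 5)/3 = -4 + (-5 + F + J)/3 = -4 + (-5/3 + F/3 + J/3) = -17/3 + F/3 + J/3)
y(M) = 2*M**2 (y(M) = M**2*2 = 2*M**2)
Q(f) = -113 + 6*f (Q(f) = -5 - 6*(-17/3 + f/3 + (1/3)*(-1))*(-3) = -5 - 6*(-17/3 + f/3 - 1/3)*(-3) = -5 - 6*(-6 + f/3)*(-3) = -5 + (36 - 2*f)*(-3) = -5 + (-108 + 6*f) = -113 + 6*f)
Q(-49) - y((-6 + 3)*(-2)) = (-113 + 6*(-49)) - 2*((-6 + 3)*(-2))**2 = (-113 - 294) - 2*(-3*(-2))**2 = -407 - 2*6**2 = -407 - 2*36 = -407 - 1*72 = -407 - 72 = -479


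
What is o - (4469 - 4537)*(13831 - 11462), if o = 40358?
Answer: 201450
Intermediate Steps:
o - (4469 - 4537)*(13831 - 11462) = 40358 - (4469 - 4537)*(13831 - 11462) = 40358 - (-68)*2369 = 40358 - 1*(-161092) = 40358 + 161092 = 201450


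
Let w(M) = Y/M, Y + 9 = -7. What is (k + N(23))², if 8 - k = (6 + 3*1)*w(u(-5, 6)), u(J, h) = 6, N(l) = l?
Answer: 3025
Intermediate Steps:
Y = -16 (Y = -9 - 7 = -16)
w(M) = -16/M
k = 32 (k = 8 - (6 + 3*1)*(-16/6) = 8 - (6 + 3)*(-16*⅙) = 8 - 9*(-8)/3 = 8 - 1*(-24) = 8 + 24 = 32)
(k + N(23))² = (32 + 23)² = 55² = 3025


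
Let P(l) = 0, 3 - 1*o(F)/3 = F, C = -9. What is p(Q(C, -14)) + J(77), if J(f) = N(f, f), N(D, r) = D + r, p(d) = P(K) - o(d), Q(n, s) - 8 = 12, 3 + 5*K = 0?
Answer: 205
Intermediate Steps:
K = -3/5 (K = -3/5 + (1/5)*0 = -3/5 + 0 = -3/5 ≈ -0.60000)
o(F) = 9 - 3*F
Q(n, s) = 20 (Q(n, s) = 8 + 12 = 20)
p(d) = -9 + 3*d (p(d) = 0 - (9 - 3*d) = 0 + (-9 + 3*d) = -9 + 3*d)
J(f) = 2*f (J(f) = f + f = 2*f)
p(Q(C, -14)) + J(77) = (-9 + 3*20) + 2*77 = (-9 + 60) + 154 = 51 + 154 = 205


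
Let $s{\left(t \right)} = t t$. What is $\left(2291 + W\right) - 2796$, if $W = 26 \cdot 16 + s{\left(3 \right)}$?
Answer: $-80$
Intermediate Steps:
$s{\left(t \right)} = t^{2}$
$W = 425$ ($W = 26 \cdot 16 + 3^{2} = 416 + 9 = 425$)
$\left(2291 + W\right) - 2796 = \left(2291 + 425\right) - 2796 = 2716 - 2796 = -80$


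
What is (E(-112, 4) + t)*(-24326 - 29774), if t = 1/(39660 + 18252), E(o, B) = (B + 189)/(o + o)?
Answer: 18895763975/405384 ≈ 46612.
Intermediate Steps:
E(o, B) = (189 + B)/(2*o) (E(o, B) = (189 + B)/((2*o)) = (189 + B)*(1/(2*o)) = (189 + B)/(2*o))
t = 1/57912 ≈ 1.7268e-5
(E(-112, 4) + t)*(-24326 - 29774) = ((½)*(189 + 4)/(-112) + 1/57912)*(-24326 - 29774) = ((½)*(-1/112)*193 + 1/57912)*(-54100) = (-193/224 + 1/57912)*(-54100) = -1397099/1621536*(-54100) = 18895763975/405384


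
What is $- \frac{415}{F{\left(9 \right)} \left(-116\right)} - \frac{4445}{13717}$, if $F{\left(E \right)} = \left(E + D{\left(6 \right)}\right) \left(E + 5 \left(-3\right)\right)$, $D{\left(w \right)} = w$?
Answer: $- \frac{359299}{987624} \approx -0.3638$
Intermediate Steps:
$F{\left(E \right)} = \left(-15 + E\right) \left(6 + E\right)$ ($F{\left(E \right)} = \left(E + 6\right) \left(E + 5 \left(-3\right)\right) = \left(6 + E\right) \left(E - 15\right) = \left(6 + E\right) \left(-15 + E\right) = \left(-15 + E\right) \left(6 + E\right)$)
$- \frac{415}{F{\left(9 \right)} \left(-116\right)} - \frac{4445}{13717} = - \frac{415}{\left(-90 + 9^{2} - 81\right) \left(-116\right)} - \frac{4445}{13717} = - \frac{415}{\left(-90 + 81 - 81\right) \left(-116\right)} - \frac{4445}{13717} = - \frac{415}{\left(-90\right) \left(-116\right)} - \frac{4445}{13717} = - \frac{415}{10440} - \frac{4445}{13717} = \left(-415\right) \frac{1}{10440} - \frac{4445}{13717} = - \frac{83}{2088} - \frac{4445}{13717} = - \frac{359299}{987624}$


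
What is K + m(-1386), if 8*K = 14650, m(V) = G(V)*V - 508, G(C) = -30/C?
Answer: 5173/4 ≈ 1293.3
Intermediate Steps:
m(V) = -538 (m(V) = (-30/V)*V - 508 = -30 - 508 = -538)
K = 7325/4 (K = (⅛)*14650 = 7325/4 ≈ 1831.3)
K + m(-1386) = 7325/4 - 538 = 5173/4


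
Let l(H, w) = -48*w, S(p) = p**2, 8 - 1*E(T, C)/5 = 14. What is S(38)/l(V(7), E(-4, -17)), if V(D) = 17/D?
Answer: 361/360 ≈ 1.0028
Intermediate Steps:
E(T, C) = -30 (E(T, C) = 40 - 5*14 = 40 - 70 = -30)
S(38)/l(V(7), E(-4, -17)) = 38**2/((-48*(-30))) = 1444/1440 = 1444*(1/1440) = 361/360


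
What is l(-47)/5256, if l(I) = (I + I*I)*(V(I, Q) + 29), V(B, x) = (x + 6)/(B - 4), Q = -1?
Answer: 796697/67014 ≈ 11.889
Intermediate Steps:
V(B, x) = (6 + x)/(-4 + B)
l(I) = (29 + 5/(-4 + I))*(I + I²) (l(I) = (I + I*I)*((6 - 1)/(-4 + I) + 29) = (I + I²)*(5/(-4 + I) + 29) = (I + I²)*(29 + 5/(-4 + I)) = (29 + 5/(-4 + I))*(I + I²))
l(-47)/5256 = -47*(-111 - 82*(-47) + 29*(-47)²)/(-4 - 47)/5256 = -47*(-111 + 3854 + 29*2209)/(-51)*(1/5256) = -47*(-1/51)*(-111 + 3854 + 64061)*(1/5256) = -47*(-1/51)*67804*(1/5256) = (3186788/51)*(1/5256) = 796697/67014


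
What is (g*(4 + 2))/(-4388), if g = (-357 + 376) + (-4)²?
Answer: -105/2194 ≈ -0.047858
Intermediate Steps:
g = 35 (g = 19 + 16 = 35)
(g*(4 + 2))/(-4388) = (35*(4 + 2))/(-4388) = (35*6)*(-1/4388) = 210*(-1/4388) = -105/2194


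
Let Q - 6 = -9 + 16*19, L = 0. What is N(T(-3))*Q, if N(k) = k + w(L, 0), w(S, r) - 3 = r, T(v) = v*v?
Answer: 3612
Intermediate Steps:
T(v) = v²
w(S, r) = 3 + r
Q = 301 (Q = 6 + (-9 + 16*19) = 6 + (-9 + 304) = 6 + 295 = 301)
N(k) = 3 + k (N(k) = k + (3 + 0) = k + 3 = 3 + k)
N(T(-3))*Q = (3 + (-3)²)*301 = (3 + 9)*301 = 12*301 = 3612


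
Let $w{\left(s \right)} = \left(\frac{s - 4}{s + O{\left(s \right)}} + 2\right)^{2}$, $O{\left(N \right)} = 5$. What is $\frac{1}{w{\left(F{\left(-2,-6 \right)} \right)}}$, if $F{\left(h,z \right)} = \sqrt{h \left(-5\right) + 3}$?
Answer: $\frac{14}{81} + \frac{2 \sqrt{13}}{81} \approx 0.26187$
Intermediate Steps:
$F{\left(h,z \right)} = \sqrt{3 - 5 h}$ ($F{\left(h,z \right)} = \sqrt{- 5 h + 3} = \sqrt{3 - 5 h}$)
$w{\left(s \right)} = \left(2 + \frac{-4 + s}{5 + s}\right)^{2}$ ($w{\left(s \right)} = \left(\frac{s - 4}{s + 5} + 2\right)^{2} = \left(\frac{-4 + s}{5 + s} + 2\right)^{2} = \left(2 + \frac{-4 + s}{5 + s}\right)^{2}$)
$\frac{1}{w{\left(F{\left(-2,-6 \right)} \right)}} = \frac{1}{9 \left(2 + \sqrt{3 - -10}\right)^{2} \frac{1}{\left(5 + \sqrt{3 - -10}\right)^{2}}} = \frac{1}{9 \left(2 + \sqrt{3 + 10}\right)^{2} \frac{1}{\left(5 + \sqrt{3 + 10}\right)^{2}}} = \frac{1}{9 \left(2 + \sqrt{13}\right)^{2} \frac{1}{\left(5 + \sqrt{13}\right)^{2}}} = \frac{\left(5 + \sqrt{13}\right)^{2}}{9 \left(2 + \sqrt{13}\right)^{2}}$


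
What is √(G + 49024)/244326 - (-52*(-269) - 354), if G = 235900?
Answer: -13634 + √71231/122163 ≈ -13634.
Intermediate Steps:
√(G + 49024)/244326 - (-52*(-269) - 354) = √(235900 + 49024)/244326 - (-52*(-269) - 354) = √284924*(1/244326) - (13988 - 354) = (2*√71231)*(1/244326) - 1*13634 = √71231/122163 - 13634 = -13634 + √71231/122163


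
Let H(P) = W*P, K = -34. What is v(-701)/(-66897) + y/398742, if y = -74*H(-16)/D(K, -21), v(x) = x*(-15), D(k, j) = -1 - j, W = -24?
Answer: -1191060941/7409623215 ≈ -0.16075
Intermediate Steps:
H(P) = -24*P
v(x) = -15*x
y = -7104/5 (y = -74*(-24*(-16))/(-1 - 1*(-21)) = -28416/(-1 + 21) = -28416/20 = -74*96/5 = -7104/5 ≈ -1420.8)
v(-701)/(-66897) + y/398742 = -15*(-701)/(-66897) - 7104/5/398742 = 10515*(-1/66897) - 7104/5*1/398742 = -3505/22299 - 1184/332285 = -1191060941/7409623215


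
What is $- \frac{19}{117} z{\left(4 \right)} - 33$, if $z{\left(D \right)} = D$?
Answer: $- \frac{3937}{117} \approx -33.65$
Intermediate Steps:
$- \frac{19}{117} z{\left(4 \right)} - 33 = - \frac{19}{117} \cdot 4 - 33 = \left(-19\right) \frac{1}{117} \cdot 4 - 33 = \left(- \frac{19}{117}\right) 4 - 33 = - \frac{76}{117} - 33 = - \frac{3937}{117}$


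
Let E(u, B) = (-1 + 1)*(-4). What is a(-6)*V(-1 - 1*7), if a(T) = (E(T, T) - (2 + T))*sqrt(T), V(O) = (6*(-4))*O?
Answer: 768*I*sqrt(6) ≈ 1881.2*I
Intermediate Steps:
V(O) = -24*O
E(u, B) = 0 (E(u, B) = 0*(-4) = 0)
a(T) = sqrt(T)*(-2 - T) (a(T) = (0 - (2 + T))*sqrt(T) = (0 + (-2 - T))*sqrt(T) = (-2 - T)*sqrt(T) = sqrt(T)*(-2 - T))
a(-6)*V(-1 - 1*7) = (sqrt(-6)*(-2 - 1*(-6)))*(-24*(-1 - 1*7)) = ((I*sqrt(6))*(-2 + 6))*(-24*(-1 - 7)) = ((I*sqrt(6))*4)*(-24*(-8)) = (4*I*sqrt(6))*192 = 768*I*sqrt(6)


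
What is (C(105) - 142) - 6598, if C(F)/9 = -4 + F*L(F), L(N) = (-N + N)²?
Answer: -6776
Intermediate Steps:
L(N) = 0 (L(N) = 0² = 0)
C(F) = -36 (C(F) = 9*(-4 + F*0) = 9*(-4 + 0) = 9*(-4) = -36)
(C(105) - 142) - 6598 = (-36 - 142) - 6598 = -178 - 6598 = -6776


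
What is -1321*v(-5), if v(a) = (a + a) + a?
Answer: 19815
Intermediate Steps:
v(a) = 3*a (v(a) = 2*a + a = 3*a)
-1321*v(-5) = -3963*(-5) = -1321*(-15) = 19815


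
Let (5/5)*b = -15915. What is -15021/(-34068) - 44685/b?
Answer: 39141951/12048716 ≈ 3.2486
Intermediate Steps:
b = -15915
-15021/(-34068) - 44685/b = -15021/(-34068) - 44685/(-15915) = -15021*(-1/34068) - 44685*(-1/15915) = 5007/11356 + 2979/1061 = 39141951/12048716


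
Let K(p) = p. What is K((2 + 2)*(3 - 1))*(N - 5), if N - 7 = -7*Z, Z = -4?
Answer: 240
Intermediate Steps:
N = 35 (N = 7 - 7*(-4) = 7 + 28 = 35)
K((2 + 2)*(3 - 1))*(N - 5) = ((2 + 2)*(3 - 1))*(35 - 5) = (4*2)*30 = 8*30 = 240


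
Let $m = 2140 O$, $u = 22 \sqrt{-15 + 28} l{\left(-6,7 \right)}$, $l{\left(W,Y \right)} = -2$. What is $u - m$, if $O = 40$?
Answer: $-85600 - 44 \sqrt{13} \approx -85759.0$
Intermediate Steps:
$u = - 44 \sqrt{13}$ ($u = 22 \sqrt{-15 + 28} \left(-2\right) = 22 \sqrt{13} \left(-2\right) = - 44 \sqrt{13} \approx -158.64$)
$m = 85600$ ($m = 2140 \cdot 40 = 85600$)
$u - m = - 44 \sqrt{13} - 85600 = -85600 - 44 \sqrt{13}$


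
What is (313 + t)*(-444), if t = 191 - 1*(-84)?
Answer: -261072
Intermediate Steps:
t = 275 (t = 191 + 84 = 275)
(313 + t)*(-444) = (313 + 275)*(-444) = 588*(-444) = -261072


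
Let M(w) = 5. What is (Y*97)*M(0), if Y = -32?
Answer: -15520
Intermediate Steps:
(Y*97)*M(0) = -32*97*5 = -3104*5 = -15520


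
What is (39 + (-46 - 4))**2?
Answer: 121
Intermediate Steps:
(39 + (-46 - 4))**2 = (39 - 50)**2 = (-11)**2 = 121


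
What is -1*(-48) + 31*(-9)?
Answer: -231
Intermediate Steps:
-1*(-48) + 31*(-9) = 48 - 279 = -231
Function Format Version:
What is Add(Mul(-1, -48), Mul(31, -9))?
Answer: -231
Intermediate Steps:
Add(Mul(-1, -48), Mul(31, -9)) = Add(48, -279) = -231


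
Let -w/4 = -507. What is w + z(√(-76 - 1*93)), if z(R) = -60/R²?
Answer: 342792/169 ≈ 2028.4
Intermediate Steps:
w = 2028 (w = -4*(-507) = 2028)
z(R) = -60/R²
w + z(√(-76 - 1*93)) = 2028 - 60/(-76 - 1*93) = 2028 - 60/(-76 - 93) = 2028 - 60/(√(-169))² = 2028 - 60/(13*I)² = 2028 - 60*(-1/169) = 2028 + 60/169 = 342792/169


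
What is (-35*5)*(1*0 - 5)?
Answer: 875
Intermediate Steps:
(-35*5)*(1*0 - 5) = -175*(0 - 5) = -175*(-5) = 875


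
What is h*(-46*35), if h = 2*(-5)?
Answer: 16100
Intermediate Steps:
h = -10
h*(-46*35) = -(-460)*35 = -10*(-1610) = 16100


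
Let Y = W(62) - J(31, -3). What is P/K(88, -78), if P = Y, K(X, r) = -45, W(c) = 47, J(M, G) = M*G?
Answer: -28/9 ≈ -3.1111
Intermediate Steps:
J(M, G) = G*M
Y = 140 (Y = 47 - (-3)*31 = 47 - 1*(-93) = 47 + 93 = 140)
P = 140
P/K(88, -78) = 140/(-45) = 140*(-1/45) = -28/9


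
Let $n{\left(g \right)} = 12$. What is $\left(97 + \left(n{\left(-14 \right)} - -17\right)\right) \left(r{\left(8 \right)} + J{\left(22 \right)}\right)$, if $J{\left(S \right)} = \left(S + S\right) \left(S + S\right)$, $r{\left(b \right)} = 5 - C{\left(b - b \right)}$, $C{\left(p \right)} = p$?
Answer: $244566$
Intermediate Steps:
$r{\left(b \right)} = 5$ ($r{\left(b \right)} = 5 - \left(b - b\right) = 5 - 0 = 5 + 0 = 5$)
$J{\left(S \right)} = 4 S^{2}$ ($J{\left(S \right)} = 2 S 2 S = 4 S^{2}$)
$\left(97 + \left(n{\left(-14 \right)} - -17\right)\right) \left(r{\left(8 \right)} + J{\left(22 \right)}\right) = \left(97 + \left(12 - -17\right)\right) \left(5 + 4 \cdot 22^{2}\right) = \left(97 + \left(12 + 17\right)\right) \left(5 + 4 \cdot 484\right) = \left(97 + 29\right) \left(5 + 1936\right) = 126 \cdot 1941 = 244566$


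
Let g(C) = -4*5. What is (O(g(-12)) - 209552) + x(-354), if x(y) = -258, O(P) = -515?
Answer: -210325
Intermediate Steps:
g(C) = -20
(O(g(-12)) - 209552) + x(-354) = (-515 - 209552) - 258 = -210067 - 258 = -210325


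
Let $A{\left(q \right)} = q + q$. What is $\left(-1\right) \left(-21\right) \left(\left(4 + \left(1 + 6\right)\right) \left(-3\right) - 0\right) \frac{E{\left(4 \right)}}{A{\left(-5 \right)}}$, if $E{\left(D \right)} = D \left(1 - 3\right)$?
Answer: $- \frac{2772}{5} \approx -554.4$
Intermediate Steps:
$A{\left(q \right)} = 2 q$
$E{\left(D \right)} = - 2 D$ ($E{\left(D \right)} = D \left(-2\right) = - 2 D$)
$\left(-1\right) \left(-21\right) \left(\left(4 + \left(1 + 6\right)\right) \left(-3\right) - 0\right) \frac{E{\left(4 \right)}}{A{\left(-5 \right)}} = \left(-1\right) \left(-21\right) \left(\left(4 + \left(1 + 6\right)\right) \left(-3\right) - 0\right) \frac{\left(-2\right) 4}{2 \left(-5\right)} = 21 \left(\left(4 + 7\right) \left(-3\right) + 0\right) \left(- \frac{8}{-10}\right) = 21 \left(11 \left(-3\right) + 0\right) \left(\left(-8\right) \left(- \frac{1}{10}\right)\right) = 21 \left(-33 + 0\right) \frac{4}{5} = 21 \left(-33\right) \frac{4}{5} = \left(-693\right) \frac{4}{5} = - \frac{2772}{5}$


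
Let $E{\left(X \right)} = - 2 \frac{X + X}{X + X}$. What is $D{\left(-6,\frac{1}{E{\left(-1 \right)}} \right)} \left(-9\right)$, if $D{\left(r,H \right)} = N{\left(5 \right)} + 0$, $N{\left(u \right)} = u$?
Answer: $-45$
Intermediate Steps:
$E{\left(X \right)} = -2$ ($E{\left(X \right)} = - 2 \frac{2 X}{2 X} = - 2 \cdot 2 X \frac{1}{2 X} = \left(-2\right) 1 = -2$)
$D{\left(r,H \right)} = 5$ ($D{\left(r,H \right)} = 5 + 0 = 5$)
$D{\left(-6,\frac{1}{E{\left(-1 \right)}} \right)} \left(-9\right) = 5 \left(-9\right) = -45$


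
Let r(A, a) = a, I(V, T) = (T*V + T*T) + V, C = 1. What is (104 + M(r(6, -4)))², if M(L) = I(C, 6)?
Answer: 21609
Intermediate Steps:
I(V, T) = V + T² + T*V (I(V, T) = (T*V + T²) + V = (T² + T*V) + V = V + T² + T*V)
M(L) = 43 (M(L) = 1 + 6² + 6*1 = 1 + 36 + 6 = 43)
(104 + M(r(6, -4)))² = (104 + 43)² = 147² = 21609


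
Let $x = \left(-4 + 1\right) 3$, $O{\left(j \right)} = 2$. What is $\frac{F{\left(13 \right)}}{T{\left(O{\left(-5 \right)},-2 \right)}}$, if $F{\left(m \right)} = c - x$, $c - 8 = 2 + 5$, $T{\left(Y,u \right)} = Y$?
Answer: $12$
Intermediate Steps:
$x = -9$ ($x = \left(-3\right) 3 = -9$)
$c = 15$ ($c = 8 + \left(2 + 5\right) = 8 + 7 = 15$)
$F{\left(m \right)} = 24$ ($F{\left(m \right)} = 15 - -9 = 15 + 9 = 24$)
$\frac{F{\left(13 \right)}}{T{\left(O{\left(-5 \right)},-2 \right)}} = \frac{1}{2} \cdot 24 = 12$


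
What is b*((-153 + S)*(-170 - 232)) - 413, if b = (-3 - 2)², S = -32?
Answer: 1858837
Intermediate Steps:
b = 25 (b = (-5)² = 25)
b*((-153 + S)*(-170 - 232)) - 413 = 25*((-153 - 32)*(-170 - 232)) - 413 = 25*(-185*(-402)) - 413 = 25*74370 - 413 = 1859250 - 413 = 1858837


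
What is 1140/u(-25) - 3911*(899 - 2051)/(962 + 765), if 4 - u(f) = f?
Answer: 132627468/50083 ≈ 2648.2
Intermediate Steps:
u(f) = 4 - f
1140/u(-25) - 3911*(899 - 2051)/(962 + 765) = 1140/(4 - 1*(-25)) - 3911*(899 - 2051)/(962 + 765) = 1140/(4 + 25) - 3911/(1727/(-1152)) = 1140/29 - 3911/(1727*(-1/1152)) = 1140*(1/29) - 3911/(-1727/1152) = 1140/29 - 3911*(-1152/1727) = 1140/29 + 4505472/1727 = 132627468/50083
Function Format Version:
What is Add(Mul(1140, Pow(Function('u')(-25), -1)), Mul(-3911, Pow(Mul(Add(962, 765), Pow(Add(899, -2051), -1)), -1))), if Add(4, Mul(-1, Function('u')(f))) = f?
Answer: Rational(132627468, 50083) ≈ 2648.2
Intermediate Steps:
Function('u')(f) = Add(4, Mul(-1, f))
Add(Mul(1140, Pow(Function('u')(-25), -1)), Mul(-3911, Pow(Mul(Add(962, 765), Pow(Add(899, -2051), -1)), -1))) = Add(Mul(1140, Pow(Add(4, Mul(-1, -25)), -1)), Mul(-3911, Pow(Mul(Add(962, 765), Pow(Add(899, -2051), -1)), -1))) = Add(Mul(1140, Pow(Add(4, 25), -1)), Mul(-3911, Pow(Mul(1727, Pow(-1152, -1)), -1))) = Add(Mul(1140, Pow(29, -1)), Mul(-3911, Pow(Mul(1727, Rational(-1, 1152)), -1))) = Add(Mul(1140, Rational(1, 29)), Mul(-3911, Pow(Rational(-1727, 1152), -1))) = Add(Rational(1140, 29), Mul(-3911, Rational(-1152, 1727))) = Add(Rational(1140, 29), Rational(4505472, 1727)) = Rational(132627468, 50083)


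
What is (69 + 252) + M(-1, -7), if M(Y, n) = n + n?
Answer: 307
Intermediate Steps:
M(Y, n) = 2*n
(69 + 252) + M(-1, -7) = (69 + 252) + 2*(-7) = 321 - 14 = 307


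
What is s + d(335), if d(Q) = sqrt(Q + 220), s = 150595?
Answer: 150595 + sqrt(555) ≈ 1.5062e+5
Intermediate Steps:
d(Q) = sqrt(220 + Q)
s + d(335) = 150595 + sqrt(220 + 335) = 150595 + sqrt(555)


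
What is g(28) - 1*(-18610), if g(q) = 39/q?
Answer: 521119/28 ≈ 18611.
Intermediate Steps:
g(28) - 1*(-18610) = 39/28 - 1*(-18610) = 39*(1/28) + 18610 = 39/28 + 18610 = 521119/28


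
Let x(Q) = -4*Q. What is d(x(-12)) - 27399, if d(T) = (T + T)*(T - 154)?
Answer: -37575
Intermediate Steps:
d(T) = 2*T*(-154 + T) (d(T) = (2*T)*(-154 + T) = 2*T*(-154 + T))
d(x(-12)) - 27399 = 2*(-4*(-12))*(-154 - 4*(-12)) - 27399 = 2*48*(-154 + 48) - 27399 = 2*48*(-106) - 27399 = -10176 - 27399 = -37575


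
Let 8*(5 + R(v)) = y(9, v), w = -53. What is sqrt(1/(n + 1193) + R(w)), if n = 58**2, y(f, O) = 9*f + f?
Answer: sqrt(10595397)/1302 ≈ 2.5000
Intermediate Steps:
y(f, O) = 10*f
n = 3364
R(v) = 25/4 (R(v) = -5 + (10*9)/8 = -5 + (1/8)*90 = -5 + 45/4 = 25/4)
sqrt(1/(n + 1193) + R(w)) = sqrt(1/(3364 + 1193) + 25/4) = sqrt(1/4557 + 25/4) = sqrt(113929/18228) = sqrt(10595397)/1302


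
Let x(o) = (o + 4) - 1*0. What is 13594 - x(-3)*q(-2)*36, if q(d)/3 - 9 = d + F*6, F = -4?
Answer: 15430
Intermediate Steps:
x(o) = 4 + o (x(o) = (4 + o) + 0 = 4 + o)
q(d) = -45 + 3*d (q(d) = 27 + 3*(d - 4*6) = 27 + 3*(d - 24) = 27 + 3*(-24 + d) = 27 + (-72 + 3*d) = -45 + 3*d)
13594 - x(-3)*q(-2)*36 = 13594 - (4 - 3)*(-45 + 3*(-2))*36 = 13594 - 1*(-45 - 6)*36 = 13594 - 1*(-51)*36 = 13594 - (-51)*36 = 13594 - 1*(-1836) = 13594 + 1836 = 15430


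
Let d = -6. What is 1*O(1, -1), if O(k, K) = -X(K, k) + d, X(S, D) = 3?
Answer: -9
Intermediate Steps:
O(k, K) = -9 (O(k, K) = -1*3 - 6 = -3 - 6 = -9)
1*O(1, -1) = 1*(-9) = -9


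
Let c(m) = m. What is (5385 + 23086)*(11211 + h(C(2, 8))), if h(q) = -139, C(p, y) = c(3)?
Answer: 315230912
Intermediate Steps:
C(p, y) = 3
(5385 + 23086)*(11211 + h(C(2, 8))) = (5385 + 23086)*(11211 - 139) = 28471*11072 = 315230912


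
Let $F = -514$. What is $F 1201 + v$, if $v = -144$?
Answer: $-617458$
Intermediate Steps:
$F 1201 + v = \left(-514\right) 1201 - 144 = -617314 - 144 = -617458$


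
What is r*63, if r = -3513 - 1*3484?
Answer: -440811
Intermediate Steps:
r = -6997 (r = -3513 - 3484 = -6997)
r*63 = -6997*63 = -440811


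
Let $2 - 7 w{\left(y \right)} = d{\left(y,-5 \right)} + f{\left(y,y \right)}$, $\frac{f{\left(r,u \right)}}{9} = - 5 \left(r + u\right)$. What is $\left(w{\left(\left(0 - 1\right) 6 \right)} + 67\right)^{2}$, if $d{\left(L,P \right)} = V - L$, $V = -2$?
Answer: $\frac{5329}{49} \approx 108.76$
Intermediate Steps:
$d{\left(L,P \right)} = -2 - L$
$f{\left(r,u \right)} = - 45 r - 45 u$ ($f{\left(r,u \right)} = 9 \left(- 5 \left(r + u\right)\right) = 9 \left(- 5 r - 5 u\right) = - 45 r - 45 u$)
$w{\left(y \right)} = \frac{4}{7} + 13 y$ ($w{\left(y \right)} = \frac{2}{7} - \frac{\left(-2 - y\right) - 90 y}{7} = \frac{2}{7} - \frac{-2 - 91 y}{7} = \frac{2}{7} + \left(\frac{2}{7} + 13 y\right) = \frac{4}{7} + 13 y$)
$\left(w{\left(\left(0 - 1\right) 6 \right)} + 67\right)^{2} = \left(\left(\frac{4}{7} + 13 \left(0 - 1\right) 6\right) + 67\right)^{2} = \left(\left(\frac{4}{7} + 13 \left(\left(-1\right) 6\right)\right) + 67\right)^{2} = \left(\left(\frac{4}{7} + 13 \left(-6\right)\right) + 67\right)^{2} = \left(\left(\frac{4}{7} - 78\right) + 67\right)^{2} = \left(- \frac{542}{7} + 67\right)^{2} = \left(- \frac{73}{7}\right)^{2} = \frac{5329}{49}$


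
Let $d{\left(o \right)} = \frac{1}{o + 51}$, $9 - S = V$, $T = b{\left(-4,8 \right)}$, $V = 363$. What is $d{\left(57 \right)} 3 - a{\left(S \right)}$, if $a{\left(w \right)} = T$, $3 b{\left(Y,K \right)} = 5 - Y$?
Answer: $- \frac{107}{36} \approx -2.9722$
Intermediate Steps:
$b{\left(Y,K \right)} = \frac{5}{3} - \frac{Y}{3}$ ($b{\left(Y,K \right)} = \frac{5 - Y}{3} = \frac{5}{3} - \frac{Y}{3}$)
$T = 3$ ($T = \frac{5}{3} - - \frac{4}{3} = \frac{5}{3} + \frac{4}{3} = 3$)
$S = -354$ ($S = 9 - 363 = -354$)
$d{\left(o \right)} = \frac{1}{51 + o}$
$a{\left(w \right)} = 3$
$d{\left(57 \right)} 3 - a{\left(S \right)} = \frac{1}{51 + 57} \cdot 3 - 3 = \frac{1}{108} \cdot 3 - 3 = \frac{1}{36} - 3 = - \frac{107}{36}$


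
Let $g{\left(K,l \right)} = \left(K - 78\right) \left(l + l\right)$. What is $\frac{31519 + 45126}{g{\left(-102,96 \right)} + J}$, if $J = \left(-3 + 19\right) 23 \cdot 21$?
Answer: $- \frac{76645}{26832} \approx -2.8565$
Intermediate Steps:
$J = 7728$ ($J = 16 \cdot 23 \cdot 21 = 368 \cdot 21 = 7728$)
$g{\left(K,l \right)} = 2 l \left(-78 + K\right)$ ($g{\left(K,l \right)} = \left(-78 + K\right) 2 l = 2 l \left(-78 + K\right)$)
$\frac{31519 + 45126}{g{\left(-102,96 \right)} + J} = \frac{31519 + 45126}{2 \cdot 96 \left(-78 - 102\right) + 7728} = \frac{76645}{2 \cdot 96 \left(-180\right) + 7728} = \frac{76645}{-34560 + 7728} = \frac{76645}{-26832} = 76645 \left(- \frac{1}{26832}\right) = - \frac{76645}{26832}$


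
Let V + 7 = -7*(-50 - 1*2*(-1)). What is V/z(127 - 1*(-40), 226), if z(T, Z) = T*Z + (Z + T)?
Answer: 329/38135 ≈ 0.0086273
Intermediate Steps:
z(T, Z) = T + Z + T*Z (z(T, Z) = T*Z + (T + Z) = T + Z + T*Z)
V = 329 (V = -7 - 7*(-50 - 1*2*(-1)) = -7 - 7*(-50 - 2*(-1)) = -7 - 7*(-50 + 2) = -7 - 7*(-48) = -7 + 336 = 329)
V/z(127 - 1*(-40), 226) = 329/((127 - 1*(-40)) + 226 + (127 - 1*(-40))*226) = 329/((127 + 40) + 226 + (127 + 40)*226) = 329/(167 + 226 + 167*226) = 329/(167 + 226 + 37742) = 329/38135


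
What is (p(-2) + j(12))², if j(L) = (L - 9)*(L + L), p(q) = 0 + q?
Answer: 4900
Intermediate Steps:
p(q) = q
j(L) = 2*L*(-9 + L) (j(L) = (-9 + L)*(2*L) = 2*L*(-9 + L))
(p(-2) + j(12))² = (-2 + 2*12*(-9 + 12))² = (-2 + 2*12*3)² = (-2 + 72)² = 70² = 4900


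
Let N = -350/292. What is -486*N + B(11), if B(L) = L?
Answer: 43328/73 ≈ 593.53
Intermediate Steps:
N = -175/146 (N = -350*1/292 = -175/146 ≈ -1.1986)
-486*N + B(11) = -486*(-175/146) + 11 = 42525/73 + 11 = 43328/73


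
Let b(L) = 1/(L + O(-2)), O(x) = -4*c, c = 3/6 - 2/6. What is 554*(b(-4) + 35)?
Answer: 134899/7 ≈ 19271.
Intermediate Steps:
c = 1/6 (c = 3*(1/6) - 2*1/6 = 1/2 - 1/3 = 1/6 ≈ 0.16667)
O(x) = -2/3 (O(x) = -4*1/6 = -2/3)
b(L) = 1/(-2/3 + L) (b(L) = 1/(L - 2/3) = 1/(-2/3 + L))
554*(b(-4) + 35) = 554*(3/(-2 + 3*(-4)) + 35) = 554*(3/(-2 - 12) + 35) = 554*(3/(-14) + 35) = 554*(3*(-1/14) + 35) = 554*(-3/14 + 35) = 554*(487/14) = 134899/7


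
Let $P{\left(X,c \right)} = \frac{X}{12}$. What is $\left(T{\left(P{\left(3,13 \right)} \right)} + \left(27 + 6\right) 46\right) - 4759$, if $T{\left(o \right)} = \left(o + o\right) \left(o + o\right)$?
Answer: $- \frac{12963}{4} \approx -3240.8$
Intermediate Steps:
$P{\left(X,c \right)} = \frac{X}{12}$ ($P{\left(X,c \right)} = X \frac{1}{12} = \frac{X}{12}$)
$T{\left(o \right)} = 4 o^{2}$ ($T{\left(o \right)} = 2 o 2 o = 4 o^{2}$)
$\left(T{\left(P{\left(3,13 \right)} \right)} + \left(27 + 6\right) 46\right) - 4759 = \left(4 \left(\frac{1}{12} \cdot 3\right)^{2} + \left(27 + 6\right) 46\right) - 4759 = \left(\frac{4}{16} + 33 \cdot 46\right) - 4759 = \left(4 \cdot \frac{1}{16} + 1518\right) - 4759 = \left(\frac{1}{4} + 1518\right) - 4759 = \frac{6073}{4} - 4759 = - \frac{12963}{4}$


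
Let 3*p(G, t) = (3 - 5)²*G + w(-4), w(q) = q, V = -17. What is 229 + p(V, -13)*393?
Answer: -9203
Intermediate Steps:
p(G, t) = -4/3 + 4*G/3 (p(G, t) = ((3 - 5)²*G - 4)/3 = ((-2)²*G - 4)/3 = (4*G - 4)/3 = (-4 + 4*G)/3 = -4/3 + 4*G/3)
229 + p(V, -13)*393 = 229 + (-4/3 + (4/3)*(-17))*393 = 229 + (-4/3 - 68/3)*393 = 229 - 24*393 = 229 - 9432 = -9203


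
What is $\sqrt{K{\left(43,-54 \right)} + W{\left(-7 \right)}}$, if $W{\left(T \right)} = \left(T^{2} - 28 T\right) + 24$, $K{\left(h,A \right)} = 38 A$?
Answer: $i \sqrt{1783} \approx 42.226 i$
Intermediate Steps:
$W{\left(T \right)} = 24 + T^{2} - 28 T$
$\sqrt{K{\left(43,-54 \right)} + W{\left(-7 \right)}} = \sqrt{38 \left(-54\right) + \left(24 + \left(-7\right)^{2} - -196\right)} = \sqrt{-2052 + \left(24 + 49 + 196\right)} = \sqrt{-2052 + 269} = \sqrt{-1783} = i \sqrt{1783}$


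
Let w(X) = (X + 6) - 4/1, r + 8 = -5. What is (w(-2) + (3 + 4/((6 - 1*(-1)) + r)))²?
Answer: 49/9 ≈ 5.4444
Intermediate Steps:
r = -13 (r = -8 - 5 = -13)
w(X) = 2 + X (w(X) = (6 + X) - 4*1 = (6 + X) - 4 = 2 + X)
(w(-2) + (3 + 4/((6 - 1*(-1)) + r)))² = ((2 - 2) + (3 + 4/((6 - 1*(-1)) - 13)))² = (0 + (3 + 4/((6 + 1) - 13)))² = (0 + (3 + 4/(7 - 13)))² = (0 + (3 + 4/(-6)))² = (0 + (3 - ⅙*4))² = (0 + (3 - ⅔))² = (0 + 7/3)² = (7/3)² = 49/9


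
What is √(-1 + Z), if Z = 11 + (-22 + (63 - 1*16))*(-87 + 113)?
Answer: 2*√165 ≈ 25.690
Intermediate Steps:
Z = 661 (Z = 11 + (-22 + (63 - 16))*26 = 11 + (-22 + 47)*26 = 11 + 25*26 = 11 + 650 = 661)
√(-1 + Z) = √(-1 + 661) = √660 = 2*√165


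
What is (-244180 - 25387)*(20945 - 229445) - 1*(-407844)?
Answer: 56205127344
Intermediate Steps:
(-244180 - 25387)*(20945 - 229445) - 1*(-407844) = -269567*(-208500) + 407844 = 56204719500 + 407844 = 56205127344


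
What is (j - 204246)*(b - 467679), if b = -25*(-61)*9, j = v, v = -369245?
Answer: 260338533414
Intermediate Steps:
j = -369245
b = 13725 (b = 1525*9 = 13725)
(j - 204246)*(b - 467679) = (-369245 - 204246)*(13725 - 467679) = -573491*(-453954) = 260338533414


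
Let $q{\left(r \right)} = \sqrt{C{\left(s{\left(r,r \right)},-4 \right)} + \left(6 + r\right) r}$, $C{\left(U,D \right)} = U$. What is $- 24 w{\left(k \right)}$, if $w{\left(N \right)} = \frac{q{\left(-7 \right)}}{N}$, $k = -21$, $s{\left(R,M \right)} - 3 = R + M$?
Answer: $\frac{16 i}{7} \approx 2.2857 i$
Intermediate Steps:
$s{\left(R,M \right)} = 3 + M + R$ ($s{\left(R,M \right)} = 3 + \left(R + M\right) = 3 + \left(M + R\right) = 3 + M + R$)
$q{\left(r \right)} = \sqrt{3 + 2 r + r \left(6 + r\right)}$ ($q{\left(r \right)} = \sqrt{\left(3 + r + r\right) + \left(6 + r\right) r} = \sqrt{\left(3 + 2 r\right) + r \left(6 + r\right)} = \sqrt{3 + 2 r + r \left(6 + r\right)}$)
$w{\left(N \right)} = \frac{2 i}{N}$ ($w{\left(N \right)} = \frac{\sqrt{3 + \left(-7\right)^{2} + 8 \left(-7\right)}}{N} = \frac{\sqrt{3 + 49 - 56}}{N} = \frac{\sqrt{-4}}{N} = \frac{2 i}{N}$)
$- 24 w{\left(k \right)} = - 24 \frac{2 i}{-21} = - 24 \cdot 2 i \left(- \frac{1}{21}\right) = - 24 \left(- \frac{2 i}{21}\right) = \frac{16 i}{7}$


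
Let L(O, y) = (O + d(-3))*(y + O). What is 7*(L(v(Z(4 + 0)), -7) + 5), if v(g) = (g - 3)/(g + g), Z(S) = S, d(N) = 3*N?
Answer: 29575/64 ≈ 462.11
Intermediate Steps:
v(g) = (-3 + g)/(2*g) (v(g) = (-3 + g)/((2*g)) = (-3 + g)*(1/(2*g)) = (-3 + g)/(2*g))
L(O, y) = (-9 + O)*(O + y) (L(O, y) = (O + 3*(-3))*(y + O) = (O - 9)*(O + y) = (-9 + O)*(O + y))
7*(L(v(Z(4 + 0)), -7) + 5) = 7*((((-3 + (4 + 0))/(2*(4 + 0)))² - 9*(-3 + (4 + 0))/(2*(4 + 0)) - 9*(-7) + ((-3 + (4 + 0))/(2*(4 + 0)))*(-7)) + 5) = 7*((((½)*(-3 + 4)/4)² - 9*(-3 + 4)/(2*4) + 63 + ((½)*(-3 + 4)/4)*(-7)) + 5) = 7*((((½)*(¼)*1)² - 9/(2*4) + 63 + ((½)*(¼)*1)*(-7)) + 5) = 7*(((⅛)² - 9*⅛ + 63 + (⅛)*(-7)) + 5) = 7*((1/64 - 9/8 + 63 - 7/8) + 5) = 7*(3905/64 + 5) = 7*(4225/64) = 29575/64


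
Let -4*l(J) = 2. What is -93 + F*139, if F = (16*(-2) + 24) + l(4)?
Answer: -2549/2 ≈ -1274.5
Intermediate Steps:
l(J) = -½ (l(J) = -¼*2 = -½)
F = -17/2 (F = (16*(-2) + 24) - ½ = (-32 + 24) - ½ = -8 - ½ = -17/2 ≈ -8.5000)
-93 + F*139 = -93 - 17/2*139 = -93 - 2363/2 = -2549/2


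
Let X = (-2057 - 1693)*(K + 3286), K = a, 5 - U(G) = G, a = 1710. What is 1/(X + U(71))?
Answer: -1/18735066 ≈ -5.3376e-8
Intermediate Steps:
U(G) = 5 - G
K = 1710
X = -18735000 (X = (-2057 - 1693)*(1710 + 3286) = -3750*4996 = -18735000)
1/(X + U(71)) = 1/(-18735000 + (5 - 1*71)) = 1/(-18735000 + (5 - 71)) = 1/(-18735000 - 66) = 1/(-18735066) = -1/18735066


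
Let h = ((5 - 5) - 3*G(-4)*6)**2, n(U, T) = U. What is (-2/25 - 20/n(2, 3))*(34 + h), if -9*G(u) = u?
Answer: -24696/25 ≈ -987.84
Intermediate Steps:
G(u) = -u/9
h = 64 (h = ((5 - 5) - (-1)*(-4)/3*6)**2 = (0 - 3*4/9*6)**2 = (0 - 4/3*6)**2 = (0 - 8)**2 = (-8)**2 = 64)
(-2/25 - 20/n(2, 3))*(34 + h) = (-2/25 - 20/2)*(34 + 64) = (-2*1/25 - 20*1/2)*98 = (-2/25 - 10)*98 = -252/25*98 = -24696/25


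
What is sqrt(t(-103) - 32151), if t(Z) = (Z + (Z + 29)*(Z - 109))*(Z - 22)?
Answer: 2*I*sqrt(495069) ≈ 1407.2*I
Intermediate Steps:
t(Z) = (-22 + Z)*(Z + (-109 + Z)*(29 + Z)) (t(Z) = (Z + (29 + Z)*(-109 + Z))*(-22 + Z) = (Z + (-109 + Z)*(29 + Z))*(-22 + Z) = (-22 + Z)*(Z + (-109 + Z)*(29 + Z)))
sqrt(t(-103) - 32151) = sqrt((69542 + (-103)**3 - 1423*(-103) - 101*(-103)**2) - 32151) = sqrt((69542 - 1092727 + 146569 - 101*10609) - 32151) = sqrt((69542 - 1092727 + 146569 - 1071509) - 32151) = sqrt(-1948125 - 32151) = sqrt(-1980276) = 2*I*sqrt(495069)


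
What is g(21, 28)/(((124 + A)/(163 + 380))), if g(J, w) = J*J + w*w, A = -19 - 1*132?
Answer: -221725/9 ≈ -24636.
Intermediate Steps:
A = -151 (A = -19 - 132 = -151)
g(J, w) = J**2 + w**2
g(21, 28)/(((124 + A)/(163 + 380))) = (21**2 + 28**2)/(((124 - 151)/(163 + 380))) = (441 + 784)/((-27/543)) = 1225/((-27*1/543)) = 1225/(-9/181) = 1225*(-181/9) = -221725/9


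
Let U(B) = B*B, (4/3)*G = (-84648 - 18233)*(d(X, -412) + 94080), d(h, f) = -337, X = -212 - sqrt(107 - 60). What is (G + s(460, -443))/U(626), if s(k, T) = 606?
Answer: -28933118325/1567504 ≈ -18458.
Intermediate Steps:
X = -212 - sqrt(47) ≈ -218.86
G = -28933120749/4 (G = 3*((-84648 - 18233)*(-337 + 94080))/4 = 3*(-102881*93743)/4 = (3/4)*(-9644373583) = -28933120749/4 ≈ -7.2333e+9)
U(B) = B**2
(G + s(460, -443))/U(626) = (-28933120749/4 + 606)/(626**2) = -28933118325/4/391876 = -28933118325/4*1/391876 = -28933118325/1567504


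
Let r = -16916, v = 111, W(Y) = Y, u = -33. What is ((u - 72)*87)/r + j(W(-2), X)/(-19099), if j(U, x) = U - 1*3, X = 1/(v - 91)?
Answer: 174553945/323078684 ≈ 0.54028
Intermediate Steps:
X = 1/20 (X = 1/(111 - 91) = 1/20 ≈ 0.050000)
j(U, x) = -3 + U (j(U, x) = U - 3 = -3 + U)
((u - 72)*87)/r + j(W(-2), X)/(-19099) = ((-33 - 72)*87)/(-16916) + (-3 - 2)/(-19099) = -105*87*(-1/16916) - 5*(-1/19099) = -9135*(-1/16916) + 5/19099 = 9135/16916 + 5/19099 = 174553945/323078684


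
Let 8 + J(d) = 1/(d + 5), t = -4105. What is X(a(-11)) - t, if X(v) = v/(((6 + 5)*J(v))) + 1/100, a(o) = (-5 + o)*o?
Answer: 593705347/144700 ≈ 4103.0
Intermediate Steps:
J(d) = -8 + 1/(5 + d) (J(d) = -8 + 1/(d + 5) = -8 + 1/(5 + d))
a(o) = o*(-5 + o)
X(v) = 1/100 + v*(5 + v)/(11*(-39 - 8*v)) (X(v) = v/(((6 + 5)*((-39 - 8*v)/(5 + v)))) + 1/100 = v/((11*((-39 - 8*v)/(5 + v)))) + 1*(1/100) = v/((11*(-39 - 8*v)/(5 + v))) + 1/100 = v*((5 + v)/(11*(-39 - 8*v))) + 1/100 = v*(5 + v)/(11*(-39 - 8*v)) + 1/100 = 1/100 + v*(5 + v)/(11*(-39 - 8*v)))
X(a(-11)) - t = (429 - (-4532)*(-5 - 11) - 100*121*(-5 - 11)**2)/(1100*(39 + 8*(-11*(-5 - 11)))) - 1*(-4105) = (429 - (-4532)*(-16) - 100*(-11*(-16))**2)/(1100*(39 + 8*(-11*(-16)))) + 4105 = (429 - 412*176 - 100*176**2)/(1100*(39 + 8*176)) + 4105 = (429 - 72512 - 100*30976)/(1100*(39 + 1408)) + 4105 = (1/1100)*(429 - 72512 - 3097600)/1447 + 4105 = (1/1100)*(1/1447)*(-3169683) + 4105 = -288153/144700 + 4105 = 593705347/144700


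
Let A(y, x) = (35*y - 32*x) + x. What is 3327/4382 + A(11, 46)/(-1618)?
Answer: 2486187/1772519 ≈ 1.4026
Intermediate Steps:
A(y, x) = -31*x + 35*y (A(y, x) = (-32*x + 35*y) + x = -31*x + 35*y)
3327/4382 + A(11, 46)/(-1618) = 3327/4382 + (-31*46 + 35*11)/(-1618) = 3327*(1/4382) + (-1426 + 385)*(-1/1618) = 3327/4382 - 1041*(-1/1618) = 3327/4382 + 1041/1618 = 2486187/1772519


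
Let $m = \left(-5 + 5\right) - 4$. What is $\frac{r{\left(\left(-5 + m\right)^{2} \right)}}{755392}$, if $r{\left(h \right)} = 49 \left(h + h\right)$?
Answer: $\frac{3969}{377696} \approx 0.010508$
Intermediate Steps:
$m = -4$ ($m = 0 - 4 = -4$)
$r{\left(h \right)} = 98 h$ ($r{\left(h \right)} = 49 \cdot 2 h = 98 h$)
$\frac{r{\left(\left(-5 + m\right)^{2} \right)}}{755392} = \frac{98 \left(-5 - 4\right)^{2}}{755392} = 98 \left(-9\right)^{2} \cdot \frac{1}{755392} = 98 \cdot 81 \cdot \frac{1}{755392} = 7938 \cdot \frac{1}{755392} = \frac{3969}{377696}$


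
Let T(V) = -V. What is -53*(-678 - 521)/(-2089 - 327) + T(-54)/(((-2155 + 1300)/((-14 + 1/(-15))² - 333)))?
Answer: -305860247/17214000 ≈ -17.768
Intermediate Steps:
-53*(-678 - 521)/(-2089 - 327) + T(-54)/(((-2155 + 1300)/((-14 + 1/(-15))² - 333))) = -53*(-678 - 521)/(-2089 - 327) + (-1*(-54))/(((-2155 + 1300)/((-14 + 1/(-15))² - 333))) = -53/((-2416/(-1199))) + 54/((-855/((-14 - 1/15)² - 333))) = -53/((-2416*(-1/1199))) + 54/((-855/((-211/15)² - 333))) = -53/2416/1199 + 54/((-855/(44521/225 - 333))) = -53*1199/2416 + 54/((-855/(-30404/225))) = -63547/2416 + 54/((-855*(-225/30404))) = -63547/2416 + 54/(192375/30404) = -63547/2416 + 54*(30404/192375) = -63547/2416 + 60808/7125 = -305860247/17214000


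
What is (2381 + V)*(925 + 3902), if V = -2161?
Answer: 1061940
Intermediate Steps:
(2381 + V)*(925 + 3902) = (2381 - 2161)*(925 + 3902) = 220*4827 = 1061940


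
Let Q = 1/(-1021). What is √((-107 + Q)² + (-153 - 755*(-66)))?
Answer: √63720467061/1021 ≈ 247.24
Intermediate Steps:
Q = -1/1021 ≈ -0.00097943
√((-107 + Q)² + (-153 - 755*(-66))) = √((-107 - 1/1021)² + (-153 - 755*(-66))) = √((-109248/1021)² + (-153 + 49830)) = √(11935125504/1042441 + 49677) = √(63720467061/1042441) = √63720467061/1021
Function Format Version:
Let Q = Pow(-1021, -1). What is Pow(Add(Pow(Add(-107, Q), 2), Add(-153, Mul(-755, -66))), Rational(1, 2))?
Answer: Mul(Rational(1, 1021), Pow(63720467061, Rational(1, 2))) ≈ 247.24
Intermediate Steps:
Q = Rational(-1, 1021) ≈ -0.00097943
Pow(Add(Pow(Add(-107, Q), 2), Add(-153, Mul(-755, -66))), Rational(1, 2)) = Pow(Add(Pow(Add(-107, Rational(-1, 1021)), 2), Add(-153, Mul(-755, -66))), Rational(1, 2)) = Pow(Add(Pow(Rational(-109248, 1021), 2), Add(-153, 49830)), Rational(1, 2)) = Pow(Add(Rational(11935125504, 1042441), 49677), Rational(1, 2)) = Pow(Rational(63720467061, 1042441), Rational(1, 2)) = Mul(Rational(1, 1021), Pow(63720467061, Rational(1, 2)))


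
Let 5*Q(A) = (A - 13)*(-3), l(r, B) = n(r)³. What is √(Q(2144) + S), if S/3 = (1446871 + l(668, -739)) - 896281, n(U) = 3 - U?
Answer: I*√22014709590/5 ≈ 29675.0*I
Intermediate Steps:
l(r, B) = (3 - r)³
S = -880587105 (S = 3*((1446871 - (-3 + 668)³) - 896281) = 3*((1446871 - 1*665³) - 896281) = 3*((1446871 - 1*294079625) - 896281) = 3*((1446871 - 294079625) - 896281) = 3*(-292632754 - 896281) = 3*(-293529035) = -880587105)
Q(A) = 39/5 - 3*A/5 (Q(A) = ((A - 13)*(-3))/5 = ((-13 + A)*(-3))/5 = (39 - 3*A)/5 = 39/5 - 3*A/5)
√(Q(2144) + S) = √((39/5 - ⅗*2144) - 880587105) = √((39/5 - 6432/5) - 880587105) = √(-6393/5 - 880587105) = √(-4402941918/5) = I*√22014709590/5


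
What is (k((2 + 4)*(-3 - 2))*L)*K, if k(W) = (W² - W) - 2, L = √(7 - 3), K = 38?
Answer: 70528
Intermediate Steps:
L = 2 (L = √4 = 2)
k(W) = -2 + W² - W
(k((2 + 4)*(-3 - 2))*L)*K = ((-2 + ((2 + 4)*(-3 - 2))² - (2 + 4)*(-3 - 2))*2)*38 = ((-2 + (6*(-5))² - 6*(-5))*2)*38 = ((-2 + (-30)² - 1*(-30))*2)*38 = ((-2 + 900 + 30)*2)*38 = (928*2)*38 = 1856*38 = 70528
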